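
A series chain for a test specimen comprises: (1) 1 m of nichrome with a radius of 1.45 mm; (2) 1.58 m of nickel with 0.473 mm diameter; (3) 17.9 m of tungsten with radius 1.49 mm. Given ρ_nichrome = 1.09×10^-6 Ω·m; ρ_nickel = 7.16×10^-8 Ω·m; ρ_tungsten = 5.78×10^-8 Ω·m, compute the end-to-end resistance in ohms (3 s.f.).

0.957 Ω

Seg 1: A = πr² = π(1.4500e-03 m)² = 6.605e-06 m²
R_1 = (1.09×10^-6)(1)/(6.605e-06) = 0.165 Ω
Seg 2: A = π(d/2)² = π(2.3650e-04 m)² = 1.757e-07 m²
R_2 = (7.16×10^-8)(1.58)/(1.757e-07) = 0.6438 Ω
Seg 3: A = πr² = π(1.4900e-03 m)² = 6.975e-06 m²
R_3 = (5.78×10^-8)(17.9)/(6.975e-06) = 0.1483 Ω
R_total = R_1 + R_2 + R_3 = 0.957 Ω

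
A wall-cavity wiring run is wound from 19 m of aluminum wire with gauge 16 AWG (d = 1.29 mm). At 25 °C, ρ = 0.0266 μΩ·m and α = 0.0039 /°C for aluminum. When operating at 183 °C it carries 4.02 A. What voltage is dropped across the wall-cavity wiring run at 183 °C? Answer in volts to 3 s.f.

ρ = 0.0266 μΩ·m = 2.66×10^-8 Ω·m
A = π(1.29/2 mm)² = π(6.4500e-04 m)² = 1.307e-06 m²
R₍25₎ = ρL/A = (2.66×10^-8)(19)/(1.307e-06) = 0.3867 Ω
R₍183₎ = R₍25₎(1 + αΔT) = 0.3867 × (1 + 0.0039×158) = 0.625 Ω
V = IR = 4.02 × 0.625 = 2.51 V

2.51 V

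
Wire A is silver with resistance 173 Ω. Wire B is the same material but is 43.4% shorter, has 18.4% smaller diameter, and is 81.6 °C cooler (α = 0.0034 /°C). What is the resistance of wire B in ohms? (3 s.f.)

R ∝ ρL/d² with ρ ∝ (1+αΔT), so R_B/R_A = (1 − 43.4/100) × (1 − 18.4/100)⁻² × (1 − 0.0034×81.6)
= 0.566 × 1.502 × 0.7226 = 0.6142
R_B = 0.6142 × 173 = 106 Ω

106 Ω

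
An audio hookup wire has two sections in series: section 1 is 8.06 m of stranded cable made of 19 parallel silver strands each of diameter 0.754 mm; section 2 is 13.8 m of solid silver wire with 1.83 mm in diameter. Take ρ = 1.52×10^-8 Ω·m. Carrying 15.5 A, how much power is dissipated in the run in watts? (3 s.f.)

22.6 W

Section 1: A_strand = π(3.7700e-04)² = 4.465e-07 m²; R₁ = ρL/(N·A_s) = (1.52×10^-8)(8.06)/(19×4.465e-07) = 0.01444 Ω
Section 2: A = π(d/2)² = π(9.1500e-04 m)² = 2.630e-06 m²
R₂ = (1.52×10^-8)(13.8)/(2.630e-06) = 0.07975 Ω
R = R₁ + R₂ = 0.09419 Ω
P = I²R = (15.5)² × 0.09419 = 22.6 W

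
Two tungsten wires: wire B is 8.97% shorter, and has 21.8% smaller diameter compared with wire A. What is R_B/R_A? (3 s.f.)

1.49

R ∝ L/d², so R_B/R_A = (1 − 8.97/100) × (1 − 21.8/100)⁻²
= 0.9103 × 1.635 = 1.49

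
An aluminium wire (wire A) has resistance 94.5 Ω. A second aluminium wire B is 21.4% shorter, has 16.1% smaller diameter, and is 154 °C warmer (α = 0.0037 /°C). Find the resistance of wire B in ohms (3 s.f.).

166 Ω

R ∝ ρL/d² with ρ ∝ (1+αΔT), so R_B/R_A = (1 − 21.4/100) × (1 − 16.1/100)⁻² × (1 + 0.0037×154)
= 0.786 × 1.421 × 1.57 = 1.753
R_B = 1.753 × 94.5 = 166 Ω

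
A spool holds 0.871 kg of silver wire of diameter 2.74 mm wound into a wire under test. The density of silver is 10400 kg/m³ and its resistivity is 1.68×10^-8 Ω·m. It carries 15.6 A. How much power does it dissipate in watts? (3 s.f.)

9.85 W

A = π(d/2)² = π(1.3700e-03 m)² = 5.8965e-06 m²
L = m/(density·A) = 0.871/(10400×5.8965e-06) = 14.2 m
R = ρL/A = (1.68×10^-8)(14.2)/(5.8965e-06) = 0.04047 Ω
P = I²R = (15.6)² × 0.04047 = 9.85 W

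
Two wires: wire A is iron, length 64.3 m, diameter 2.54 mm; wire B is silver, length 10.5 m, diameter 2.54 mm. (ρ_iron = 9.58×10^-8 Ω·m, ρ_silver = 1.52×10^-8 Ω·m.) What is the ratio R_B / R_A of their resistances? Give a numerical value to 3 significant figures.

R ∝ ρL/d², so R_B/R_A = (ρ_B/ρ_A) × (L_B/L_A)
= (1.52×10^-8/9.58×10^-8) × (10.5/64.3) = 0.0259

0.0259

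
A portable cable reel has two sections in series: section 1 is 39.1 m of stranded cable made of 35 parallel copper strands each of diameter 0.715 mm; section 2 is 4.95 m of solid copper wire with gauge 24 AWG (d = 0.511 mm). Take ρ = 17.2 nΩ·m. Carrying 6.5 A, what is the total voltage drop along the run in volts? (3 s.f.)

3.01 V

ρ = 17.2 nΩ·m = 1.72×10^-8 Ω·m
Section 1: A_strand = π(3.5750e-04)² = 4.015e-07 m²; R₁ = ρL/(N·A_s) = (1.72×10^-8)(39.1)/(35×4.015e-07) = 0.04786 Ω
Section 2: A = π(0.511/2 mm)² = π(2.5550e-04 m)² = 2.051e-07 m²
R₂ = (1.72×10^-8)(4.95)/(2.051e-07) = 0.4151 Ω
R = R₁ + R₂ = 0.463 Ω
V = IR = 6.5 × 0.463 = 3.01 V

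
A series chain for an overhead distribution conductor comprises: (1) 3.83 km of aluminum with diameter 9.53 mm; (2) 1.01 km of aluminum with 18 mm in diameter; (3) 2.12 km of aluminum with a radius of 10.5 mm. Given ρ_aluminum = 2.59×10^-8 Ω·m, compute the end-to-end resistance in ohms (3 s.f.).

1.65 Ω

Seg 1: A = π(d/2)² = π(4.7650e-03 m)² = 7.133e-05 m²
R_1 = (2.59×10^-8)(3830)/(7.133e-05) = 1.391 Ω
Seg 2: A = π(d/2)² = π(9.0000e-03 m)² = 2.545e-04 m²
R_2 = (2.59×10^-8)(1010)/(2.545e-04) = 0.1028 Ω
Seg 3: A = πr² = π(1.0500e-02 m)² = 3.464e-04 m²
R_3 = (2.59×10^-8)(2120)/(3.464e-04) = 0.1585 Ω
R_total = R_1 + R_2 + R_3 = 1.65 Ω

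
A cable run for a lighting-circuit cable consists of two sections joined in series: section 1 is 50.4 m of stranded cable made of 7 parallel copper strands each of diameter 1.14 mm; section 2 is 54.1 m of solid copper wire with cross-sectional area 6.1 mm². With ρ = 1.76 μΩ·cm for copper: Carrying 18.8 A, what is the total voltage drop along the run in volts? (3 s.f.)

ρ = 1.76 μΩ·cm = 1.76×10^-8 Ω·m
Section 1: A_strand = π(5.7000e-04)² = 1.021e-06 m²; R₁ = ρL/(N·A_s) = (1.76×10^-8)(50.4)/(7×1.021e-06) = 0.1241 Ω
Section 2: A = 6.1 mm² = 6.100e-06 m²
R₂ = (1.76×10^-8)(54.1)/(6.100e-06) = 0.1561 Ω
R = R₁ + R₂ = 0.2802 Ω
V = IR = 18.8 × 0.2802 = 5.27 V

5.27 V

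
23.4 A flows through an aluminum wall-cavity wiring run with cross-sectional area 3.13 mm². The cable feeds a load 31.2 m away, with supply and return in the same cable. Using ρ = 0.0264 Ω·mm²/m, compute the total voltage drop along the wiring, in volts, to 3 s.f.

ρ = 0.0264 Ω·mm²/m = 2.64×10^-8 Ω·m
A = 3.13 mm² = 3.130e-06 m²
Total conductor length (both ways) L = 2 × 31.2 = 62.4 m
R = ρL/A = (2.64×10^-8)(62.4)/(3.130e-06) = 0.5263 Ω
V = IR = 23.4 × 0.5263 = 12.3 V

12.3 V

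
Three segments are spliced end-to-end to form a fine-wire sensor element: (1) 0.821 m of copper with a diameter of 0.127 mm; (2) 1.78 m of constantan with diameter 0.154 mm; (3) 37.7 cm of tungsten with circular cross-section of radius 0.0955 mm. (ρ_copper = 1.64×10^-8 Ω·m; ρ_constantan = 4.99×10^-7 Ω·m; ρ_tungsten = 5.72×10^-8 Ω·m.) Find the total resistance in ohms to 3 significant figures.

Seg 1: A = π(d/2)² = π(6.3500e-05 m)² = 1.267e-08 m²
R_1 = (1.64×10^-8)(0.821)/(1.267e-08) = 1.063 Ω
Seg 2: A = π(d/2)² = π(7.7000e-05 m)² = 1.863e-08 m²
R_2 = (4.99×10^-7)(1.78)/(1.863e-08) = 47.69 Ω
Seg 3: A = πr² = π(9.5500e-05 m)² = 2.865e-08 m²
R_3 = (5.72×10^-8)(0.377)/(2.865e-08) = 0.7526 Ω
R_total = R_1 + R_2 + R_3 = 49.5 Ω

49.5 Ω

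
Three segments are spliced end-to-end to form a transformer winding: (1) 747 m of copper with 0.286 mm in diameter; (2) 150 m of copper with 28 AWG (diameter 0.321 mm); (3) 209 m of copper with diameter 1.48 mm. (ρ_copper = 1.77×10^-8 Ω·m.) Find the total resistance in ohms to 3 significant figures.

Seg 1: A = π(d/2)² = π(1.4300e-04 m)² = 6.424e-08 m²
R_1 = (1.77×10^-8)(747)/(6.424e-08) = 205.8 Ω
Seg 2: A = π(0.321/2 mm)² = π(1.6050e-04 m)² = 8.093e-08 m²
R_2 = (1.77×10^-8)(150)/(8.093e-08) = 32.81 Ω
Seg 3: A = π(d/2)² = π(7.4000e-04 m)² = 1.720e-06 m²
R_3 = (1.77×10^-8)(209)/(1.720e-06) = 2.15 Ω
R_total = R_1 + R_2 + R_3 = 241 Ω

241 Ω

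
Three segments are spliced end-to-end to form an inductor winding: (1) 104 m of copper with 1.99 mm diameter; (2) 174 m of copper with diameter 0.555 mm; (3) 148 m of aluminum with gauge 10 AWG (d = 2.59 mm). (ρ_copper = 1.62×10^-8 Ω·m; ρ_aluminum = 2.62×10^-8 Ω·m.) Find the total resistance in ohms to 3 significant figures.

12.9 Ω

Seg 1: A = π(d/2)² = π(9.9500e-04 m)² = 3.110e-06 m²
R_1 = (1.62×10^-8)(104)/(3.110e-06) = 0.5417 Ω
Seg 2: A = π(d/2)² = π(2.7750e-04 m)² = 2.419e-07 m²
R_2 = (1.62×10^-8)(174)/(2.419e-07) = 11.65 Ω
Seg 3: A = π(2.59/2 mm)² = π(1.2950e-03 m)² = 5.269e-06 m²
R_3 = (2.62×10^-8)(148)/(5.269e-06) = 0.736 Ω
R_total = R_1 + R_2 + R_3 = 12.9 Ω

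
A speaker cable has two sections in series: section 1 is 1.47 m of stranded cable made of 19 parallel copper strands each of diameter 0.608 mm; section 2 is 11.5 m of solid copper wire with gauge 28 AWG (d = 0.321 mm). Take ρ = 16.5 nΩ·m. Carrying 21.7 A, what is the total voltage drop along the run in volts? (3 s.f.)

51.0 V

ρ = 16.5 nΩ·m = 1.65×10^-8 Ω·m
Section 1: A_strand = π(3.0400e-04)² = 2.903e-07 m²; R₁ = ρL/(N·A_s) = (1.65×10^-8)(1.47)/(19×2.903e-07) = 0.004397 Ω
Section 2: A = π(0.321/2 mm)² = π(1.6050e-04 m)² = 8.093e-08 m²
R₂ = (1.65×10^-8)(11.5)/(8.093e-08) = 2.345 Ω
R = R₁ + R₂ = 2.349 Ω
V = IR = 21.7 × 2.349 = 51.0 V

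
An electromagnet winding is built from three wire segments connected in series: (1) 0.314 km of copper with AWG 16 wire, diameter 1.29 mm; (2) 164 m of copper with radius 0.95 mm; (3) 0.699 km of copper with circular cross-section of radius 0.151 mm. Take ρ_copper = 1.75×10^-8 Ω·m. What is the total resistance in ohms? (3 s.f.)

Seg 1: A = π(1.29/2 mm)² = π(6.4500e-04 m)² = 1.307e-06 m²
R_1 = (1.75×10^-8)(314)/(1.307e-06) = 4.204 Ω
Seg 2: A = πr² = π(9.5000e-04 m)² = 2.835e-06 m²
R_2 = (1.75×10^-8)(164)/(2.835e-06) = 1.012 Ω
Seg 3: A = πr² = π(1.5100e-04 m)² = 7.163e-08 m²
R_3 = (1.75×10^-8)(699)/(7.163e-08) = 170.8 Ω
R_total = R_1 + R_2 + R_3 = 176 Ω

176 Ω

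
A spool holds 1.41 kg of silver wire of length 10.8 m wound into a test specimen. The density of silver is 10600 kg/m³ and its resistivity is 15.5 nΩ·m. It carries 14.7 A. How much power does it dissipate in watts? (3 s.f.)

2.94 W

ρ = 15.5 nΩ·m = 1.55×10^-8 Ω·m
A = m/(density·L) = 1.41/(10600×10.8) = 1.2317e-05 m²
R = ρL/A = (1.55×10^-8)(10.8)/(1.2317e-05) = 0.01359 Ω
P = I²R = (14.7)² × 0.01359 = 2.94 W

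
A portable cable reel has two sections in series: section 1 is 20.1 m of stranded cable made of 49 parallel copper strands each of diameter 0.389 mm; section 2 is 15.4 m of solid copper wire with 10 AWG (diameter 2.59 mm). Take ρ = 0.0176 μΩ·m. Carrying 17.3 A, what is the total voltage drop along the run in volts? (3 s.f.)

ρ = 0.0176 μΩ·m = 1.76×10^-8 Ω·m
Section 1: A_strand = π(1.9450e-04)² = 1.188e-07 m²; R₁ = ρL/(N·A_s) = (1.76×10^-8)(20.1)/(49×1.188e-07) = 0.06075 Ω
Section 2: A = π(2.59/2 mm)² = π(1.2950e-03 m)² = 5.269e-06 m²
R₂ = (1.76×10^-8)(15.4)/(5.269e-06) = 0.05145 Ω
R = R₁ + R₂ = 0.1122 Ω
V = IR = 17.3 × 0.1122 = 1.94 V

1.94 V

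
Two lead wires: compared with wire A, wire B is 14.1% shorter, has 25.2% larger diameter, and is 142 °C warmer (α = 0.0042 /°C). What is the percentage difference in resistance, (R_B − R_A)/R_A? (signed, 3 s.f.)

R ∝ ρL/d² with ρ ∝ (1+αΔT), so R_B/R_A = (1 − 14.1/100) × (1 + 25.2/100)⁻² × (1 + 0.0042×142)
= 0.859 × 0.638 × 1.596 = 0.8748
(R_B − R_A)/R_A = 0.8748 − 1 = -12.5%

-12.5%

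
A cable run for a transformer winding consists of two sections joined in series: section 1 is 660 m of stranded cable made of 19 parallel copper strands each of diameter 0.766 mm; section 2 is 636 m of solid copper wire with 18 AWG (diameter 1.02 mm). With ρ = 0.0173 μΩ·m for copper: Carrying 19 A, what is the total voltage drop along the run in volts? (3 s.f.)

281 V

ρ = 0.0173 μΩ·m = 1.73×10^-8 Ω·m
Section 1: A_strand = π(3.8300e-04)² = 4.608e-07 m²; R₁ = ρL/(N·A_s) = (1.73×10^-8)(660)/(19×4.608e-07) = 1.304 Ω
Section 2: A = π(1.02/2 mm)² = π(5.1000e-04 m)² = 8.171e-07 m²
R₂ = (1.73×10^-8)(636)/(8.171e-07) = 13.47 Ω
R = R₁ + R₂ = 14.77 Ω
V = IR = 19 × 14.77 = 281 V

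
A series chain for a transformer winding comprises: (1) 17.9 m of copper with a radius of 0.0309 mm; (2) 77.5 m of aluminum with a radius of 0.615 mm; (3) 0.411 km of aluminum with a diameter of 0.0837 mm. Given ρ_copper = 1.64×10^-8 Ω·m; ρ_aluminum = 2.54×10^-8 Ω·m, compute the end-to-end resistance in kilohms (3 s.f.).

Seg 1: A = πr² = π(3.0900e-05 m)² = 3.000e-09 m²
R_1 = (1.64×10^-8)(17.9)/(3.000e-09) = 97.87 Ω
Seg 2: A = πr² = π(6.1500e-04 m)² = 1.188e-06 m²
R_2 = (2.54×10^-8)(77.5)/(1.188e-06) = 1.657 Ω
Seg 3: A = π(d/2)² = π(4.1850e-05 m)² = 5.502e-09 m²
R_3 = (2.54×10^-8)(411)/(5.502e-09) = 1897 Ω
R_total = R_1 + R_2 + R_3 = 2.00 kΩ

2.00 kΩ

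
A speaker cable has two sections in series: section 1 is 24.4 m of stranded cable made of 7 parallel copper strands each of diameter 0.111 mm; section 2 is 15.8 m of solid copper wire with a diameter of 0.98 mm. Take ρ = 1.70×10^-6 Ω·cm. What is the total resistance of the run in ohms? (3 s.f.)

6.48 Ω

ρ = 1.70×10^-6 Ω·cm = 1.70×10^-8 Ω·m
Section 1: A_strand = π(5.5500e-05)² = 9.677e-09 m²; R₁ = ρL/(N·A_s) = (1.70×10^-8)(24.4)/(7×9.677e-09) = 6.124 Ω
Section 2: A = π(d/2)² = π(4.9000e-04 m)² = 7.543e-07 m²
R₂ = (1.70×10^-8)(15.8)/(7.543e-07) = 0.3561 Ω
R = R₁ + R₂ = 6.48 Ω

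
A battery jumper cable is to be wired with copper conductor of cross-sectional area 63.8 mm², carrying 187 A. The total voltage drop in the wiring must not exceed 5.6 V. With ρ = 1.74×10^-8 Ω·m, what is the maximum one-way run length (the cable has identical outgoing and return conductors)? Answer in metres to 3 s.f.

A = 63.8 mm² = 6.380e-05 m²
L_max = V_max·A/(2·ρI) = (5.6)(6.380e-05)/(2×1.74×10^-8×187) = 54.9 m

54.9 m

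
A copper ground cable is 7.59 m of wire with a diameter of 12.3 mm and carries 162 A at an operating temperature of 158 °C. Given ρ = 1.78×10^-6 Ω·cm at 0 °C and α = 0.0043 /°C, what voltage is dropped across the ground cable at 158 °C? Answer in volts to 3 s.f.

0.309 V

ρ = 1.78×10^-6 Ω·cm = 1.78×10^-8 Ω·m
A = π(d/2)² = π(6.1500e-03 m)² = 1.188e-04 m²
R₍0₎ = ρL/A = (1.78×10^-8)(7.59)/(1.188e-04) = 0.001137 Ω
R₍158₎ = R₍0₎(1 + αΔT) = 0.001137 × (1 + 0.0043×158) = 0.001909 Ω
V = IR = 162 × 0.001909 = 0.309 V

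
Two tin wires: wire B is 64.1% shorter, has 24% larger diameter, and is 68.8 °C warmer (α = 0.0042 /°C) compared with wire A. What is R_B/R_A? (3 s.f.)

0.301

R ∝ ρL/d² with ρ ∝ (1+αΔT), so R_B/R_A = (1 − 64.1/100) × (1 + 24/100)⁻² × (1 + 0.0042×68.8)
= 0.359 × 0.6504 × 1.289 = 0.301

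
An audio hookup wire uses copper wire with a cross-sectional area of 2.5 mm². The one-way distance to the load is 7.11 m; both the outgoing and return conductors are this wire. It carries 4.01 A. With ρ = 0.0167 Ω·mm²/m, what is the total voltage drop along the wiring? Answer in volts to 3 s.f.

0.381 V

ρ = 0.0167 Ω·mm²/m = 1.67×10^-8 Ω·m
A = 2.5 mm² = 2.500e-06 m²
Total conductor length (both ways) L = 2 × 7.11 = 14.22 m
R = ρL/A = (1.67×10^-8)(14.22)/(2.500e-06) = 0.09499 Ω
V = IR = 4.01 × 0.09499 = 0.381 V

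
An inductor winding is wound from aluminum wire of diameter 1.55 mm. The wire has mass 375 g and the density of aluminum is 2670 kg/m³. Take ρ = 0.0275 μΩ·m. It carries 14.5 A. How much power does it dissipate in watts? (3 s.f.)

ρ = 0.0275 μΩ·m = 2.75×10^-8 Ω·m
A = π(d/2)² = π(7.7500e-04 m)² = 1.8869e-06 m²
L = m/(density·A) = 0.375/(2670×1.8869e-06) = 74.43 m
R = ρL/A = (2.75×10^-8)(74.43)/(1.8869e-06) = 1.085 Ω
P = I²R = (14.5)² × 1.085 = 228 W

228 W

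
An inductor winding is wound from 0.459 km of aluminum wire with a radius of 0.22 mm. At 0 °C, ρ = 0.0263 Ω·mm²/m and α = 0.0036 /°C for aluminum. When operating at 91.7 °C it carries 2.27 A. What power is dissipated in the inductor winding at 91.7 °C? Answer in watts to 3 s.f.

544 W

ρ = 0.0263 Ω·mm²/m = 2.63×10^-8 Ω·m
A = πr² = π(2.2000e-04 m)² = 1.521e-07 m²
R₍0₎ = ρL/A = (2.63×10^-8)(459)/(1.521e-07) = 79.39 Ω
R₍91.7₎ = R₍0₎(1 + αΔT) = 79.39 × (1 + 0.0036×91.7) = 105.6 Ω
P = I²R = (2.27)² × 105.6 = 544 W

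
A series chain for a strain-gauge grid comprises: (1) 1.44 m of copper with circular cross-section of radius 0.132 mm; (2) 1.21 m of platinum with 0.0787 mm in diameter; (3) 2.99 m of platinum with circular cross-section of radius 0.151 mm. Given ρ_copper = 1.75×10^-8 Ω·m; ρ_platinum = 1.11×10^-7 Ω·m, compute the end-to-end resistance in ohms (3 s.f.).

Seg 1: A = πr² = π(1.3200e-04 m)² = 5.474e-08 m²
R_1 = (1.75×10^-8)(1.44)/(5.474e-08) = 0.4604 Ω
Seg 2: A = π(d/2)² = π(3.9350e-05 m)² = 4.865e-09 m²
R_2 = (1.11×10^-7)(1.21)/(4.865e-09) = 27.61 Ω
Seg 3: A = πr² = π(1.5100e-04 m)² = 7.163e-08 m²
R_3 = (1.11×10^-7)(2.99)/(7.163e-08) = 4.633 Ω
R_total = R_1 + R_2 + R_3 = 32.7 Ω

32.7 Ω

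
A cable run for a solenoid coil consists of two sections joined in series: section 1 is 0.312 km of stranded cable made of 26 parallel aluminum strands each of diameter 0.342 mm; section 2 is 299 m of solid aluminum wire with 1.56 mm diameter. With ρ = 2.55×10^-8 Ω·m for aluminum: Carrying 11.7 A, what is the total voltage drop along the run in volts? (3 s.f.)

Section 1: A_strand = π(1.7100e-04)² = 9.186e-08 m²; R₁ = ρL/(N·A_s) = (2.55×10^-8)(312)/(26×9.186e-08) = 3.331 Ω
Section 2: A = π(d/2)² = π(7.8000e-04 m)² = 1.911e-06 m²
R₂ = (2.55×10^-8)(299)/(1.911e-06) = 3.989 Ω
R = R₁ + R₂ = 7.32 Ω
V = IR = 11.7 × 7.32 = 85.6 V

85.6 V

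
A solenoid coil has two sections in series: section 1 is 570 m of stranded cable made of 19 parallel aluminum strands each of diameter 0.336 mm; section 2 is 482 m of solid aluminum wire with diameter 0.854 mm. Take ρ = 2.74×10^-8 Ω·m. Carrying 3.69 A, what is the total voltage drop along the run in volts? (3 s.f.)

119 V

Section 1: A_strand = π(1.6800e-04)² = 8.867e-08 m²; R₁ = ρL/(N·A_s) = (2.74×10^-8)(570)/(19×8.867e-08) = 9.271 Ω
Section 2: A = π(d/2)² = π(4.2700e-04 m)² = 5.728e-07 m²
R₂ = (2.74×10^-8)(482)/(5.728e-07) = 23.06 Ω
R = R₁ + R₂ = 32.33 Ω
V = IR = 3.69 × 32.33 = 119 V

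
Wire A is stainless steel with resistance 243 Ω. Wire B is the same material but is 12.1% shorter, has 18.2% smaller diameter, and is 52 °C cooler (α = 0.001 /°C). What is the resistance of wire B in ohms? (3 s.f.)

303 Ω

R ∝ ρL/d² with ρ ∝ (1+αΔT), so R_B/R_A = (1 − 12.1/100) × (1 − 18.2/100)⁻² × (1 − 0.001×52)
= 0.879 × 1.494 × 0.948 = 1.245
R_B = 1.245 × 243 = 303 Ω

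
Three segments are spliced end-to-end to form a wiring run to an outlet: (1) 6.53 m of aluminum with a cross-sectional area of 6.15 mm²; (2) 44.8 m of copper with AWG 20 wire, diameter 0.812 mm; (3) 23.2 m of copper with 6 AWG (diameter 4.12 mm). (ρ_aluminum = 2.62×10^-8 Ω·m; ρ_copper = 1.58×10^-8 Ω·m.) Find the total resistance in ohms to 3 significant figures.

Seg 1: A = 6.15 mm² = 6.150e-06 m²
R_1 = (2.62×10^-8)(6.53)/(6.150e-06) = 0.02782 Ω
Seg 2: A = π(0.812/2 mm)² = π(4.0600e-04 m)² = 5.178e-07 m²
R_2 = (1.58×10^-8)(44.8)/(5.178e-07) = 1.367 Ω
Seg 3: A = π(4.12/2 mm)² = π(2.0600e-03 m)² = 1.333e-05 m²
R_3 = (1.58×10^-8)(23.2)/(1.333e-05) = 0.0275 Ω
R_total = R_1 + R_2 + R_3 = 1.42 Ω

1.42 Ω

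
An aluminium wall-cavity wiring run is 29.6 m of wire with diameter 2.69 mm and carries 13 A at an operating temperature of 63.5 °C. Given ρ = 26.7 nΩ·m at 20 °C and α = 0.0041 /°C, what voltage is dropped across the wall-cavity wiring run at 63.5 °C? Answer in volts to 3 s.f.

ρ = 26.7 nΩ·m = 2.67×10^-8 Ω·m
A = π(d/2)² = π(1.3450e-03 m)² = 5.683e-06 m²
R₍20₎ = ρL/A = (2.67×10^-8)(29.6)/(5.683e-06) = 0.1391 Ω
R₍63.5₎ = R₍20₎(1 + αΔT) = 0.1391 × (1 + 0.0041×43.5) = 0.1639 Ω
V = IR = 13 × 0.1639 = 2.13 V

2.13 V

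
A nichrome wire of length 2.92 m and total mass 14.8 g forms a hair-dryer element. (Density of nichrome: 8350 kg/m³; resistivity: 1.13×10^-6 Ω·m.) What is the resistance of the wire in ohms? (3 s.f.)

A = m/(density·L) = 0.0148/(8350×2.92) = 6.0701e-07 m²
R = ρL/A = (1.13×10^-6)(2.92)/(6.0701e-07) = 5.44 Ω

5.44 Ω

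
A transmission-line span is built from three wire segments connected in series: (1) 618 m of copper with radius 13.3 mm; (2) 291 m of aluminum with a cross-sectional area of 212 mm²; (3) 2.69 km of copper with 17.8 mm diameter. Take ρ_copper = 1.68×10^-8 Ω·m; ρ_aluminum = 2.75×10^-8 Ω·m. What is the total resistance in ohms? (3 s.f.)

Seg 1: A = πr² = π(1.3300e-02 m)² = 5.557e-04 m²
R_1 = (1.68×10^-8)(618)/(5.557e-04) = 0.01868 Ω
Seg 2: A = 212 mm² = 2.120e-04 m²
R_2 = (2.75×10^-8)(291)/(2.120e-04) = 0.03775 Ω
Seg 3: A = π(d/2)² = π(8.9000e-03 m)² = 2.488e-04 m²
R_3 = (1.68×10^-8)(2690)/(2.488e-04) = 0.1816 Ω
R_total = R_1 + R_2 + R_3 = 0.238 Ω

0.238 Ω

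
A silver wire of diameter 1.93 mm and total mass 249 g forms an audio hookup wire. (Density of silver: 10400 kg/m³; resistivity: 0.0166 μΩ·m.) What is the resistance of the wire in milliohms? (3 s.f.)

46.4 mΩ

ρ = 0.0166 μΩ·m = 1.66×10^-8 Ω·m
A = π(d/2)² = π(9.6500e-04 m)² = 2.9255e-06 m²
L = m/(density·A) = 0.249/(10400×2.9255e-06) = 8.184 m
R = ρL/A = (1.66×10^-8)(8.184)/(2.9255e-06) = 46.4 mΩ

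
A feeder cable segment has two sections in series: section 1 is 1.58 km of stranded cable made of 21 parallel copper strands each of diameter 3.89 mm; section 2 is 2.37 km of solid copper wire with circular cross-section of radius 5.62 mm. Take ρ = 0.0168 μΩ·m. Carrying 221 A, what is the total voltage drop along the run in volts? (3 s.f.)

112 V

ρ = 0.0168 μΩ·m = 1.68×10^-8 Ω·m
Section 1: A_strand = π(1.9450e-03)² = 1.188e-05 m²; R₁ = ρL/(N·A_s) = (1.68×10^-8)(1580)/(21×1.188e-05) = 0.1064 Ω
Section 2: A = πr² = π(5.6200e-03 m)² = 9.923e-05 m²
R₂ = (1.68×10^-8)(2370)/(9.923e-05) = 0.4013 Ω
R = R₁ + R₂ = 0.5076 Ω
V = IR = 221 × 0.5076 = 112 V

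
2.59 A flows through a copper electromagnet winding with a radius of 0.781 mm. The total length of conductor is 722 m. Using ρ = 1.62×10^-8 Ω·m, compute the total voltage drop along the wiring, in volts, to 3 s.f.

15.8 V

A = πr² = π(7.8100e-04 m)² = 1.916e-06 m²
R = ρL/A = (1.62×10^-8)(722)/(1.916e-06) = 6.104 Ω
V = IR = 2.59 × 6.104 = 15.8 V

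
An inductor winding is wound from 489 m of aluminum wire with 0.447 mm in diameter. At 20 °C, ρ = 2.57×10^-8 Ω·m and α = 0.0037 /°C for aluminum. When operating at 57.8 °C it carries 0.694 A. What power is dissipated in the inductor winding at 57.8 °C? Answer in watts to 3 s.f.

44.0 W

A = π(d/2)² = π(2.2350e-04 m)² = 1.569e-07 m²
R₍20₎ = ρL/A = (2.57×10^-8)(489)/(1.569e-07) = 80.08 Ω
R₍57.8₎ = R₍20₎(1 + αΔT) = 80.08 × (1 + 0.0037×37.8) = 91.28 Ω
P = I²R = (0.694)² × 91.28 = 44.0 W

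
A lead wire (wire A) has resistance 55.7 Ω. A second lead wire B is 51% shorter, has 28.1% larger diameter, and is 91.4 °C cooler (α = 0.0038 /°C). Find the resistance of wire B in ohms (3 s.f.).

10.9 Ω

R ∝ ρL/d² with ρ ∝ (1+αΔT), so R_B/R_A = (1 − 51/100) × (1 + 28.1/100)⁻² × (1 − 0.0038×91.4)
= 0.49 × 0.6094 × 0.6527 = 0.1949
R_B = 0.1949 × 55.7 = 10.9 Ω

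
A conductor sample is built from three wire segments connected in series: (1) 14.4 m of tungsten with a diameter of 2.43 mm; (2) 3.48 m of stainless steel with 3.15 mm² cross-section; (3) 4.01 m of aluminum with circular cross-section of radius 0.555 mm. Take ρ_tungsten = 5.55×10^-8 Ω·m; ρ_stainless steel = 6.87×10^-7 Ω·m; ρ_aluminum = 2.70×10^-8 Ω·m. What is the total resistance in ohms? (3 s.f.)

Seg 1: A = π(d/2)² = π(1.2150e-03 m)² = 4.638e-06 m²
R_1 = (5.55×10^-8)(14.4)/(4.638e-06) = 0.1723 Ω
Seg 2: A = 3.15 mm² = 3.150e-06 m²
R_2 = (6.87×10^-7)(3.48)/(3.150e-06) = 0.759 Ω
Seg 3: A = πr² = π(5.5500e-04 m)² = 9.677e-07 m²
R_3 = (2.70×10^-8)(4.01)/(9.677e-07) = 0.1119 Ω
R_total = R_1 + R_2 + R_3 = 1.04 Ω

1.04 Ω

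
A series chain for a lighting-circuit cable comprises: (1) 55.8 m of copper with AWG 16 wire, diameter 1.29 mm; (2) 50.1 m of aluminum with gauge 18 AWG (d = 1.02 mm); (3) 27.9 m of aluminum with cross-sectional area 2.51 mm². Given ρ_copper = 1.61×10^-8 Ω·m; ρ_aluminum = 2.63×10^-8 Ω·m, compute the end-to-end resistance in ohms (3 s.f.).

Seg 1: A = π(1.29/2 mm)² = π(6.4500e-04 m)² = 1.307e-06 m²
R_1 = (1.61×10^-8)(55.8)/(1.307e-06) = 0.6874 Ω
Seg 2: A = π(1.02/2 mm)² = π(5.1000e-04 m)² = 8.171e-07 m²
R_2 = (2.63×10^-8)(50.1)/(8.171e-07) = 1.613 Ω
Seg 3: A = 2.51 mm² = 2.510e-06 m²
R_3 = (2.63×10^-8)(27.9)/(2.510e-06) = 0.2923 Ω
R_total = R_1 + R_2 + R_3 = 2.59 Ω

2.59 Ω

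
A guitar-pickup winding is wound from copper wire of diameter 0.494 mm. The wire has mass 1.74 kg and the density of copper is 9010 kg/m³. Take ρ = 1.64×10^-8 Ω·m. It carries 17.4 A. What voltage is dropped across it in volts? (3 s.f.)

1500 V

A = π(d/2)² = π(2.4700e-04 m)² = 1.9167e-07 m²
L = m/(density·A) = 1.74/(9010×1.9167e-07) = 1008 m
R = ρL/A = (1.64×10^-8)(1008)/(1.9167e-07) = 86.21 Ω
V = IR = 17.4 × 86.21 = 1500 V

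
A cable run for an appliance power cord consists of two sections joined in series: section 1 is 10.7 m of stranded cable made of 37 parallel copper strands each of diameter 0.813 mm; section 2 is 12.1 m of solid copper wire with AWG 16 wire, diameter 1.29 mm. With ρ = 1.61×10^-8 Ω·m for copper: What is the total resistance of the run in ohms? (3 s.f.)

0.158 Ω

Section 1: A_strand = π(4.0650e-04)² = 5.191e-07 m²; R₁ = ρL/(N·A_s) = (1.61×10^-8)(10.7)/(37×5.191e-07) = 0.008969 Ω
Section 2: A = π(1.29/2 mm)² = π(6.4500e-04 m)² = 1.307e-06 m²
R₂ = (1.61×10^-8)(12.1)/(1.307e-06) = 0.1491 Ω
R = R₁ + R₂ = 0.158 Ω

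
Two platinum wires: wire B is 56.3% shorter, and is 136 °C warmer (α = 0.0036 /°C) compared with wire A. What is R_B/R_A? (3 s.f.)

R ∝ ρL/d² with ρ ∝ (1+αΔT), so R_B/R_A = (1 − 56.3/100) × (1 + 0.0036×136)
= 0.437 × 1.49 = 0.651

0.651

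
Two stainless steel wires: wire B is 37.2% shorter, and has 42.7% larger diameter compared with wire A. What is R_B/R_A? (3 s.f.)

0.308

R ∝ L/d², so R_B/R_A = (1 − 37.2/100) × (1 + 42.7/100)⁻²
= 0.628 × 0.4911 = 0.308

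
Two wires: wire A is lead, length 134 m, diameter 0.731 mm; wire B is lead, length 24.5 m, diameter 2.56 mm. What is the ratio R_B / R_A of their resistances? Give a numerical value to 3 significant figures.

0.0149

R ∝ ρL/d², so R_B/R_A = (L_B/L_A) × (d_A/d_B)²
= (24.5/134) × (0.731/2.56)² = 0.0149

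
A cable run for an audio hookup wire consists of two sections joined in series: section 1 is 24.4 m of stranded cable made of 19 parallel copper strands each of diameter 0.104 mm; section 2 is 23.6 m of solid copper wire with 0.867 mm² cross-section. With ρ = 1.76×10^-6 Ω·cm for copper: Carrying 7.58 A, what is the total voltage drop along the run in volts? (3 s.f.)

23.8 V

ρ = 1.76×10^-6 Ω·cm = 1.76×10^-8 Ω·m
Section 1: A_strand = π(5.2000e-05)² = 8.495e-09 m²; R₁ = ρL/(N·A_s) = (1.76×10^-8)(24.4)/(19×8.495e-09) = 2.661 Ω
Section 2: A = 0.867 mm² = 8.670e-07 m²
R₂ = (1.76×10^-8)(23.6)/(8.670e-07) = 0.4791 Ω
R = R₁ + R₂ = 3.14 Ω
V = IR = 7.58 × 3.14 = 23.8 V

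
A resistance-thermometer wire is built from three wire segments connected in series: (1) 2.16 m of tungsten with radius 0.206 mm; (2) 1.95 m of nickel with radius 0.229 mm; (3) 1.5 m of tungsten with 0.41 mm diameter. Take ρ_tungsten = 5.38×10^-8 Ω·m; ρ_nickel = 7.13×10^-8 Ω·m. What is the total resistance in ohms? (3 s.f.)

2.33 Ω

Seg 1: A = πr² = π(2.0600e-04 m)² = 1.333e-07 m²
R_1 = (5.38×10^-8)(2.16)/(1.333e-07) = 0.8717 Ω
Seg 2: A = πr² = π(2.2900e-04 m)² = 1.647e-07 m²
R_2 = (7.13×10^-8)(1.95)/(1.647e-07) = 0.8439 Ω
Seg 3: A = π(d/2)² = π(2.0500e-04 m)² = 1.320e-07 m²
R_3 = (5.38×10^-8)(1.5)/(1.320e-07) = 0.6112 Ω
R_total = R_1 + R_2 + R_3 = 2.33 Ω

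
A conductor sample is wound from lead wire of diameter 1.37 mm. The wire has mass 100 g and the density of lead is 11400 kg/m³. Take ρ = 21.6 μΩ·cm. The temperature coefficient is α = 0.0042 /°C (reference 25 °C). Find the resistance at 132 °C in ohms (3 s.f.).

ρ = 21.6 μΩ·cm = 2.16×10^-7 Ω·m
A = π(d/2)² = π(6.8500e-04 m)² = 1.4741e-06 m²
L = m/(density·A) = 0.1/(11400×1.4741e-06) = 5.951 m
R = ρL/A = (2.16×10^-7)(5.951)/(1.4741e-06) = 0.8719 Ω
R(132 °C) = 0.8719 × (1 + 0.0042×107) = 1.26 Ω

1.26 Ω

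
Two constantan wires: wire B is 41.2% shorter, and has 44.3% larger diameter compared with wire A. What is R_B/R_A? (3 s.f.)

R ∝ L/d², so R_B/R_A = (1 − 41.2/100) × (1 + 44.3/100)⁻²
= 0.588 × 0.4803 = 0.282

0.282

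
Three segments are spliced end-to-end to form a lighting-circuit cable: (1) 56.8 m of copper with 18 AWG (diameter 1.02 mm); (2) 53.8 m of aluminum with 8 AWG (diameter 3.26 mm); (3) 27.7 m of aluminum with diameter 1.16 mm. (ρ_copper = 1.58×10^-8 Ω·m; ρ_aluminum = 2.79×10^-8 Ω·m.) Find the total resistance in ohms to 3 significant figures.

2.01 Ω

Seg 1: A = π(1.02/2 mm)² = π(5.1000e-04 m)² = 8.171e-07 m²
R_1 = (1.58×10^-8)(56.8)/(8.171e-07) = 1.098 Ω
Seg 2: A = π(3.26/2 mm)² = π(1.6300e-03 m)² = 8.347e-06 m²
R_2 = (2.79×10^-8)(53.8)/(8.347e-06) = 0.1798 Ω
Seg 3: A = π(d/2)² = π(5.8000e-04 m)² = 1.057e-06 m²
R_3 = (2.79×10^-8)(27.7)/(1.057e-06) = 0.7313 Ω
R_total = R_1 + R_2 + R_3 = 2.01 Ω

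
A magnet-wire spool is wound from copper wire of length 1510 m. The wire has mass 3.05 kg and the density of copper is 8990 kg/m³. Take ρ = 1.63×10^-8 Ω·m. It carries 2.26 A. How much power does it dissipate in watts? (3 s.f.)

A = m/(density·L) = 3.05/(8990×1510) = 2.2468e-07 m²
R = ρL/A = (1.63×10^-8)(1510)/(2.2468e-07) = 109.5 Ω
P = I²R = (2.26)² × 109.5 = 560 W

560 W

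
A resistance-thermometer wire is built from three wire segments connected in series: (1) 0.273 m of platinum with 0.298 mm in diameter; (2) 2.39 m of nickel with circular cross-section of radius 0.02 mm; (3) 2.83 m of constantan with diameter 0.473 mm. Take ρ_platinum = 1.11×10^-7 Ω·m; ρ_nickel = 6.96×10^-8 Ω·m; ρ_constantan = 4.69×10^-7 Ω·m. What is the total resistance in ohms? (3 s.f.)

140 Ω

Seg 1: A = π(d/2)² = π(1.4900e-04 m)² = 6.975e-08 m²
R_1 = (1.11×10^-7)(0.273)/(6.975e-08) = 0.4345 Ω
Seg 2: A = πr² = π(2.0000e-05 m)² = 1.257e-09 m²
R_2 = (6.96×10^-8)(2.39)/(1.257e-09) = 132.4 Ω
Seg 3: A = π(d/2)² = π(2.3650e-04 m)² = 1.757e-07 m²
R_3 = (4.69×10^-7)(2.83)/(1.757e-07) = 7.553 Ω
R_total = R_1 + R_2 + R_3 = 140 Ω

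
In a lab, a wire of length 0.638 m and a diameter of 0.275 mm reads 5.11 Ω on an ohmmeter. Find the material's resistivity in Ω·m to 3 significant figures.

A = π(d/2)² = π(1.3750e-04 m)² = 5.940e-08 m²
ρ = RA/L = (5.11)(5.940e-08)/(0.638) = 4.76×10^-7 Ω·m

4.76×10^-7 Ω·m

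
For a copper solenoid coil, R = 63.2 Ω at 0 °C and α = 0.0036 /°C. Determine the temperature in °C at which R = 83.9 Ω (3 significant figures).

R = R₀(1 + α(T − T₀)) ⇒ T = T₀ + (R/R₀ − 1)/α
T = 0 + (83.9/63.2 − 1)/0.0036 = 0 + (0.3275)/0.0036 = 91.0 °C

91.0 °C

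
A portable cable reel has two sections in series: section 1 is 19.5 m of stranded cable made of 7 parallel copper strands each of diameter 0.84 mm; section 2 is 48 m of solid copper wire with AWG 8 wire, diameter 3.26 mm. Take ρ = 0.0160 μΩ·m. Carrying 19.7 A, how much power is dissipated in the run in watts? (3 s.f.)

ρ = 0.0160 μΩ·m = 1.60×10^-8 Ω·m
Section 1: A_strand = π(4.2000e-04)² = 5.542e-07 m²; R₁ = ρL/(N·A_s) = (1.60×10^-8)(19.5)/(7×5.542e-07) = 0.08043 Ω
Section 2: A = π(3.26/2 mm)² = π(1.6300e-03 m)² = 8.347e-06 m²
R₂ = (1.60×10^-8)(48)/(8.347e-06) = 0.09201 Ω
R = R₁ + R₂ = 0.1724 Ω
P = I²R = (19.7)² × 0.1724 = 66.9 W

66.9 W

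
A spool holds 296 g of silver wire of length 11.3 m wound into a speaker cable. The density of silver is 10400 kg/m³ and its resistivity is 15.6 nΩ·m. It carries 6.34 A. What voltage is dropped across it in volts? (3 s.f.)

0.444 V

ρ = 15.6 nΩ·m = 1.56×10^-8 Ω·m
A = m/(density·L) = 0.296/(10400×11.3) = 2.5187e-06 m²
R = ρL/A = (1.56×10^-8)(11.3)/(2.5187e-06) = 0.06999 Ω
V = IR = 6.34 × 0.06999 = 0.444 V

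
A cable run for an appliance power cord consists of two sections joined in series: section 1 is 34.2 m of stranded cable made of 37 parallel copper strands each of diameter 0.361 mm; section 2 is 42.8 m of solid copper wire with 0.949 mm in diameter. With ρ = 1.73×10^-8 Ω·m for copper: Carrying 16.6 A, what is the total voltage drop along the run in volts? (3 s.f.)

20.0 V

Section 1: A_strand = π(1.8050e-04)² = 1.024e-07 m²; R₁ = ρL/(N·A_s) = (1.73×10^-8)(34.2)/(37×1.024e-07) = 0.1562 Ω
Section 2: A = π(d/2)² = π(4.7450e-04 m)² = 7.073e-07 m²
R₂ = (1.73×10^-8)(42.8)/(7.073e-07) = 1.047 Ω
R = R₁ + R₂ = 1.203 Ω
V = IR = 16.6 × 1.203 = 20.0 V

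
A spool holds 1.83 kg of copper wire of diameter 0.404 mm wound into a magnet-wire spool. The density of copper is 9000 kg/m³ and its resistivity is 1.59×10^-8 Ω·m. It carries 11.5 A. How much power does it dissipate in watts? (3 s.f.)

26000 W

A = π(d/2)² = π(2.0200e-04 m)² = 1.2819e-07 m²
L = m/(density·A) = 1.83/(9000×1.2819e-07) = 1586 m
R = ρL/A = (1.59×10^-8)(1586)/(1.2819e-07) = 196.7 Ω
P = I²R = (11.5)² × 196.7 = 26000 W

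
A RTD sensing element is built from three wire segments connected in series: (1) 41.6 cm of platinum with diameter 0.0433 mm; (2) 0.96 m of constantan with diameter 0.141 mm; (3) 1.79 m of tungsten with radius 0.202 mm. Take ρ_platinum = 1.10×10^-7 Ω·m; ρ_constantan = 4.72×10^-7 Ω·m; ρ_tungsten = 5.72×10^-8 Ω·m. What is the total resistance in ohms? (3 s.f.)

60.9 Ω

Seg 1: A = π(d/2)² = π(2.1650e-05 m)² = 1.473e-09 m²
R_1 = (1.10×10^-7)(0.416)/(1.473e-09) = 31.08 Ω
Seg 2: A = π(d/2)² = π(7.0500e-05 m)² = 1.561e-08 m²
R_2 = (4.72×10^-7)(0.96)/(1.561e-08) = 29.02 Ω
Seg 3: A = πr² = π(2.0200e-04 m)² = 1.282e-07 m²
R_3 = (5.72×10^-8)(1.79)/(1.282e-07) = 0.7987 Ω
R_total = R_1 + R_2 + R_3 = 60.9 Ω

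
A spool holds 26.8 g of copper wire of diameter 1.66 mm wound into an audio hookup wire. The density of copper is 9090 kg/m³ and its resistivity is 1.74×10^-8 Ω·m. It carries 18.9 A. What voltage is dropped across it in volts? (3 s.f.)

0.207 V

A = π(d/2)² = π(8.3000e-04 m)² = 2.1642e-06 m²
L = m/(density·A) = 0.0268/(9090×2.1642e-06) = 1.362 m
R = ρL/A = (1.74×10^-8)(1.362)/(2.1642e-06) = 0.01095 Ω
V = IR = 18.9 × 0.01095 = 0.207 V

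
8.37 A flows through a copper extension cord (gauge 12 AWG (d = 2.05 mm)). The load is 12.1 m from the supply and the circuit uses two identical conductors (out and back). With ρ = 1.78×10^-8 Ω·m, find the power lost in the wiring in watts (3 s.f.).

9.14 W

A = π(2.05/2 mm)² = π(1.0250e-03 m)² = 3.301e-06 m²
Total conductor length (both ways) L = 2 × 12.1 = 24.2 m
R = ρL/A = (1.78×10^-8)(24.2)/(3.301e-06) = 0.1305 Ω
P = I²R = (8.37)² × 0.1305 = 9.14 W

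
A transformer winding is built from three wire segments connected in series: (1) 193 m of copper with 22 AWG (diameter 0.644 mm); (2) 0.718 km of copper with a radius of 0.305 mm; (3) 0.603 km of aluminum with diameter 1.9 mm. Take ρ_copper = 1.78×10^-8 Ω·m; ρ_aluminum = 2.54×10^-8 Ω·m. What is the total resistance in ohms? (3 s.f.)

59.7 Ω

Seg 1: A = π(0.644/2 mm)² = π(3.2200e-04 m)² = 3.257e-07 m²
R_1 = (1.78×10^-8)(193)/(3.257e-07) = 10.55 Ω
Seg 2: A = πr² = π(3.0500e-04 m)² = 2.922e-07 m²
R_2 = (1.78×10^-8)(718)/(2.922e-07) = 43.73 Ω
Seg 3: A = π(d/2)² = π(9.5000e-04 m)² = 2.835e-06 m²
R_3 = (2.54×10^-8)(603)/(2.835e-06) = 5.402 Ω
R_total = R_1 + R_2 + R_3 = 59.7 Ω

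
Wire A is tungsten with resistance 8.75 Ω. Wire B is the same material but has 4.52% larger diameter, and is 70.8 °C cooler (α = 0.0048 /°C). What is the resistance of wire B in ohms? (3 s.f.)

R ∝ ρL/d² with ρ ∝ (1+αΔT), so R_B/R_A = (1 + 4.52/100)⁻² × (1 − 0.0048×70.8)
= 0.9154 × 0.6602 = 0.6043
R_B = 0.6043 × 8.75 = 5.29 Ω

5.29 Ω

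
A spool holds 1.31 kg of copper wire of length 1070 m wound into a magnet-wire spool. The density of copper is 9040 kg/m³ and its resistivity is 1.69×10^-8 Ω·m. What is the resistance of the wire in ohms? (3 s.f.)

A = m/(density·L) = 1.31/(9040×1070) = 1.3543e-07 m²
R = ρL/A = (1.69×10^-8)(1070)/(1.3543e-07) = 134 Ω

134 Ω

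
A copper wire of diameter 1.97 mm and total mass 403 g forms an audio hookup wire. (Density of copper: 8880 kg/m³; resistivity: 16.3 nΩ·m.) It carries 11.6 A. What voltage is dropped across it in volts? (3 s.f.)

ρ = 16.3 nΩ·m = 1.63×10^-8 Ω·m
A = π(d/2)² = π(9.8500e-04 m)² = 3.0481e-06 m²
L = m/(density·A) = 0.403/(8880×3.0481e-06) = 14.89 m
R = ρL/A = (1.63×10^-8)(14.89)/(3.0481e-06) = 0.07962 Ω
V = IR = 11.6 × 0.07962 = 0.924 V

0.924 V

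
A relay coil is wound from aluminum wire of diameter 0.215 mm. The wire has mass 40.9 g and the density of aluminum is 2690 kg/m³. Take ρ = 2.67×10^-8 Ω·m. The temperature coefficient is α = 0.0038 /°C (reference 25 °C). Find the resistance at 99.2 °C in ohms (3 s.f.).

A = π(d/2)² = π(1.0750e-04 m)² = 3.6305e-08 m²
L = m/(density·A) = 0.0409/(2690×3.6305e-08) = 418.8 m
R = ρL/A = (2.67×10^-8)(418.8)/(3.6305e-08) = 308 Ω
R(99.2 °C) = 308 × (1 + 0.0038×74.2) = 395 Ω

395 Ω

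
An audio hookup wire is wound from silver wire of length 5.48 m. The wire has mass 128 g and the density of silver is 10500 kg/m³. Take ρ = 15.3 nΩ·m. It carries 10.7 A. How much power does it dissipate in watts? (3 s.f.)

ρ = 15.3 nΩ·m = 1.53×10^-8 Ω·m
A = m/(density·L) = 0.128/(10500×5.48) = 2.2245e-06 m²
R = ρL/A = (1.53×10^-8)(5.48)/(2.2245e-06) = 0.03769 Ω
P = I²R = (10.7)² × 0.03769 = 4.32 W

4.32 W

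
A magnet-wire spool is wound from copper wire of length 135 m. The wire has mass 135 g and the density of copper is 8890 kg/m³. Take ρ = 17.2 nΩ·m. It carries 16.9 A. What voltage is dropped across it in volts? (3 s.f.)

ρ = 17.2 nΩ·m = 1.72×10^-8 Ω·m
A = m/(density·L) = 0.135/(8890×135) = 1.1249e-07 m²
R = ρL/A = (1.72×10^-8)(135)/(1.1249e-07) = 20.64 Ω
V = IR = 16.9 × 20.64 = 349 V

349 V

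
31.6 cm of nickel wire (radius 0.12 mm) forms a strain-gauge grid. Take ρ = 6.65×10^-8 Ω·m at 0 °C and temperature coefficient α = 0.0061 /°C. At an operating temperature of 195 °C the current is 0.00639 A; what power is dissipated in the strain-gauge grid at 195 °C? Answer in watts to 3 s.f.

A = πr² = π(1.2000e-04 m)² = 4.524e-08 m²
R₍0₎ = ρL/A = (6.65×10^-8)(0.316)/(4.524e-08) = 0.4645 Ω
R₍195₎ = R₍0₎(1 + αΔT) = 0.4645 × (1 + 0.0061×195) = 1.017 Ω
P = I²R = (0.00639)² × 1.017 = 4.15×10^-5 W

4.15×10^-5 W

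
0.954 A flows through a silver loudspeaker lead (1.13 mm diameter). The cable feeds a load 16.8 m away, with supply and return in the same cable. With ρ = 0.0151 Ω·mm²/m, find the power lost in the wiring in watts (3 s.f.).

0.460 W

ρ = 0.0151 Ω·mm²/m = 1.51×10^-8 Ω·m
A = π(d/2)² = π(5.6500e-04 m)² = 1.003e-06 m²
Total conductor length (both ways) L = 2 × 16.8 = 33.6 m
R = ρL/A = (1.51×10^-8)(33.6)/(1.003e-06) = 0.5059 Ω
P = I²R = (0.954)² × 0.5059 = 0.460 W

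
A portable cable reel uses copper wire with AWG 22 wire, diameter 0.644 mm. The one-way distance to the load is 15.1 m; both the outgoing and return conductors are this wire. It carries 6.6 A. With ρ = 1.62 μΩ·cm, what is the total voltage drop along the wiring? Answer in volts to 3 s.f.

9.91 V

ρ = 1.62 μΩ·cm = 1.62×10^-8 Ω·m
A = π(0.644/2 mm)² = π(3.2200e-04 m)² = 3.257e-07 m²
Total conductor length (both ways) L = 2 × 15.1 = 30.2 m
R = ρL/A = (1.62×10^-8)(30.2)/(3.257e-07) = 1.502 Ω
V = IR = 6.6 × 1.502 = 9.91 V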